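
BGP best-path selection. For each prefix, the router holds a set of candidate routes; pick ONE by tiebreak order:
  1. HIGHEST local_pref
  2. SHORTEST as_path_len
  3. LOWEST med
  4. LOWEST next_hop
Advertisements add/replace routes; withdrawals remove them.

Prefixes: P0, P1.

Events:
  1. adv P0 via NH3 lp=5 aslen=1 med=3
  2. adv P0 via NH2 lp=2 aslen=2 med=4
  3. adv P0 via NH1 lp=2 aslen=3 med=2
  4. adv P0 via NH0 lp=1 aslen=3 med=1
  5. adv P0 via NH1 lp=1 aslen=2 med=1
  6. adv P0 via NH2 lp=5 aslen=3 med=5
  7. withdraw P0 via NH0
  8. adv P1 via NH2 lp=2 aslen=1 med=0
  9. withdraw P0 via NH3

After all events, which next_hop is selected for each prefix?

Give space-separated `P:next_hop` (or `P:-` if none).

Op 1: best P0=NH3 P1=-
Op 2: best P0=NH3 P1=-
Op 3: best P0=NH3 P1=-
Op 4: best P0=NH3 P1=-
Op 5: best P0=NH3 P1=-
Op 6: best P0=NH3 P1=-
Op 7: best P0=NH3 P1=-
Op 8: best P0=NH3 P1=NH2
Op 9: best P0=NH2 P1=NH2

Answer: P0:NH2 P1:NH2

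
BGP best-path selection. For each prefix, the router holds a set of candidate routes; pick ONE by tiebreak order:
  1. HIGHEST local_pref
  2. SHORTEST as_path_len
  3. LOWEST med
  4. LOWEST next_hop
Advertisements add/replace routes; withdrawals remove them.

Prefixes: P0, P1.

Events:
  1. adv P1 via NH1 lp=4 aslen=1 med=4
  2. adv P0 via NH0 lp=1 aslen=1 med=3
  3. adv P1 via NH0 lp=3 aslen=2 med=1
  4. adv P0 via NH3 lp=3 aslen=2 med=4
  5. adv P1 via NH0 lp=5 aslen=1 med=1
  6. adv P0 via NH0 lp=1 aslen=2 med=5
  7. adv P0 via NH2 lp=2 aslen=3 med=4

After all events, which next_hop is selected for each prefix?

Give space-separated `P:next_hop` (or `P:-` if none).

Op 1: best P0=- P1=NH1
Op 2: best P0=NH0 P1=NH1
Op 3: best P0=NH0 P1=NH1
Op 4: best P0=NH3 P1=NH1
Op 5: best P0=NH3 P1=NH0
Op 6: best P0=NH3 P1=NH0
Op 7: best P0=NH3 P1=NH0

Answer: P0:NH3 P1:NH0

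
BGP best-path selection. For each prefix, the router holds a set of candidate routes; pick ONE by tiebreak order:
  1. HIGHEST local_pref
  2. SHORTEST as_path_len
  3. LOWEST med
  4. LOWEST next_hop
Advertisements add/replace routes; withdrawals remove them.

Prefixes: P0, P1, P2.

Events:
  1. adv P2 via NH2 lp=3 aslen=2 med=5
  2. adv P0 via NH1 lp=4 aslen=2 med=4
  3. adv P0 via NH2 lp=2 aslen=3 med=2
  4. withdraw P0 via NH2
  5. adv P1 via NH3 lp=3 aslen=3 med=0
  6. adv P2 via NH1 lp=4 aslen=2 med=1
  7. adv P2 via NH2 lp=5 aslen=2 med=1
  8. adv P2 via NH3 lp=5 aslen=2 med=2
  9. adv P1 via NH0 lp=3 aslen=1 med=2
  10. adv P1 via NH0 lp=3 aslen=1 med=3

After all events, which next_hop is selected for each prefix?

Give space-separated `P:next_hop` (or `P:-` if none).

Op 1: best P0=- P1=- P2=NH2
Op 2: best P0=NH1 P1=- P2=NH2
Op 3: best P0=NH1 P1=- P2=NH2
Op 4: best P0=NH1 P1=- P2=NH2
Op 5: best P0=NH1 P1=NH3 P2=NH2
Op 6: best P0=NH1 P1=NH3 P2=NH1
Op 7: best P0=NH1 P1=NH3 P2=NH2
Op 8: best P0=NH1 P1=NH3 P2=NH2
Op 9: best P0=NH1 P1=NH0 P2=NH2
Op 10: best P0=NH1 P1=NH0 P2=NH2

Answer: P0:NH1 P1:NH0 P2:NH2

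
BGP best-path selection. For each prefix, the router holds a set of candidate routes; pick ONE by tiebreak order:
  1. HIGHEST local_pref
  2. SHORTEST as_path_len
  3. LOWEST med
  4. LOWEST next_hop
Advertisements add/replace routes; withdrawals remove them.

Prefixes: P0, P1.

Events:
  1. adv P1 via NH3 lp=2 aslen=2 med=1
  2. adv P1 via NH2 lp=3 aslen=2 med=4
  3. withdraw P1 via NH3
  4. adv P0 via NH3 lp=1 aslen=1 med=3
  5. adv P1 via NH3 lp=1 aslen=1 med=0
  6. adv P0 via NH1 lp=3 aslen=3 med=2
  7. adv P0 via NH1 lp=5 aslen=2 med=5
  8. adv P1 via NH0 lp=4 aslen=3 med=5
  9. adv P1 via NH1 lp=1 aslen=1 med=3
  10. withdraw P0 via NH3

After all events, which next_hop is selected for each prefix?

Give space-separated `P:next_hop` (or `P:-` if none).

Op 1: best P0=- P1=NH3
Op 2: best P0=- P1=NH2
Op 3: best P0=- P1=NH2
Op 4: best P0=NH3 P1=NH2
Op 5: best P0=NH3 P1=NH2
Op 6: best P0=NH1 P1=NH2
Op 7: best P0=NH1 P1=NH2
Op 8: best P0=NH1 P1=NH0
Op 9: best P0=NH1 P1=NH0
Op 10: best P0=NH1 P1=NH0

Answer: P0:NH1 P1:NH0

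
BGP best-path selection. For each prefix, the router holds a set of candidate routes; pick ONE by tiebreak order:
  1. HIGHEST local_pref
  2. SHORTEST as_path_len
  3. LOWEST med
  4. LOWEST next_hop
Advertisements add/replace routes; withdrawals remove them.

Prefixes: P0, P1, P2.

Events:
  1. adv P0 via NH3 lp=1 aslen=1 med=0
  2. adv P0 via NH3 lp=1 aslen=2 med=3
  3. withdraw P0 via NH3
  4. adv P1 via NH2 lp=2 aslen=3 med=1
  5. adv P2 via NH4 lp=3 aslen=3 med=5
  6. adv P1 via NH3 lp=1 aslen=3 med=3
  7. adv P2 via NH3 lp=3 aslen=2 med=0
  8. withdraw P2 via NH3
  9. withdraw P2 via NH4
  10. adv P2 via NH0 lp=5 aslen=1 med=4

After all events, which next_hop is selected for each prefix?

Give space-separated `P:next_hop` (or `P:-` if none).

Answer: P0:- P1:NH2 P2:NH0

Derivation:
Op 1: best P0=NH3 P1=- P2=-
Op 2: best P0=NH3 P1=- P2=-
Op 3: best P0=- P1=- P2=-
Op 4: best P0=- P1=NH2 P2=-
Op 5: best P0=- P1=NH2 P2=NH4
Op 6: best P0=- P1=NH2 P2=NH4
Op 7: best P0=- P1=NH2 P2=NH3
Op 8: best P0=- P1=NH2 P2=NH4
Op 9: best P0=- P1=NH2 P2=-
Op 10: best P0=- P1=NH2 P2=NH0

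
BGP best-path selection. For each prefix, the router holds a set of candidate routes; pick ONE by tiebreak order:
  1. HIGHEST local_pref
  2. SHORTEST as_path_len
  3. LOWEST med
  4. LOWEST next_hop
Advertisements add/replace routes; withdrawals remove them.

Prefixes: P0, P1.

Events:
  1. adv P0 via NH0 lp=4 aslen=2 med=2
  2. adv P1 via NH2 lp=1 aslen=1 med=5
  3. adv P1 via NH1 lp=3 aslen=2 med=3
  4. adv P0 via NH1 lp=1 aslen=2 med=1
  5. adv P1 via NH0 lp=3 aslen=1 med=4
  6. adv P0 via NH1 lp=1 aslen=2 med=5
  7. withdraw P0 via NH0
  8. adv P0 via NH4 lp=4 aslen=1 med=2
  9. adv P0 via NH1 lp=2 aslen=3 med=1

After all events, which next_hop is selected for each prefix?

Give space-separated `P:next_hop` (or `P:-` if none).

Op 1: best P0=NH0 P1=-
Op 2: best P0=NH0 P1=NH2
Op 3: best P0=NH0 P1=NH1
Op 4: best P0=NH0 P1=NH1
Op 5: best P0=NH0 P1=NH0
Op 6: best P0=NH0 P1=NH0
Op 7: best P0=NH1 P1=NH0
Op 8: best P0=NH4 P1=NH0
Op 9: best P0=NH4 P1=NH0

Answer: P0:NH4 P1:NH0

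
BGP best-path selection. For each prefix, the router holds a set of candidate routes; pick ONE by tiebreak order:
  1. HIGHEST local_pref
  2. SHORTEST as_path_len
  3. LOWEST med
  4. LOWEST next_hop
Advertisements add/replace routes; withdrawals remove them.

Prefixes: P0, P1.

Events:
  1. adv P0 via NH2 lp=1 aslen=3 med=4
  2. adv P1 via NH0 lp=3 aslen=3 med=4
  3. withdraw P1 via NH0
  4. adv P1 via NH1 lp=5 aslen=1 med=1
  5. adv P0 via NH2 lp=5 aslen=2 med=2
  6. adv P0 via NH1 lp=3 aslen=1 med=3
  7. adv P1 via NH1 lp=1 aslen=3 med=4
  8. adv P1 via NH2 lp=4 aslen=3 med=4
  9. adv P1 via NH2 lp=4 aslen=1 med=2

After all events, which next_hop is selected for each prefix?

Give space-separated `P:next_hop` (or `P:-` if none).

Op 1: best P0=NH2 P1=-
Op 2: best P0=NH2 P1=NH0
Op 3: best P0=NH2 P1=-
Op 4: best P0=NH2 P1=NH1
Op 5: best P0=NH2 P1=NH1
Op 6: best P0=NH2 P1=NH1
Op 7: best P0=NH2 P1=NH1
Op 8: best P0=NH2 P1=NH2
Op 9: best P0=NH2 P1=NH2

Answer: P0:NH2 P1:NH2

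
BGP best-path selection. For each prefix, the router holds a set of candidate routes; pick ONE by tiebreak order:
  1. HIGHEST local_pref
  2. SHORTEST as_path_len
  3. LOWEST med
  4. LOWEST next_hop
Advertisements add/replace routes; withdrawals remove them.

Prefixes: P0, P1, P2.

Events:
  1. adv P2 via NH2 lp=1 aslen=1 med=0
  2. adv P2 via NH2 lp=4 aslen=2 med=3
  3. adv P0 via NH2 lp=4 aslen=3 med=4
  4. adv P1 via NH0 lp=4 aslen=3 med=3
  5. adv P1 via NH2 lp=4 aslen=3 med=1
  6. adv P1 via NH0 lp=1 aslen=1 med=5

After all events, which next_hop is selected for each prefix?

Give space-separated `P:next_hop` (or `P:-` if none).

Op 1: best P0=- P1=- P2=NH2
Op 2: best P0=- P1=- P2=NH2
Op 3: best P0=NH2 P1=- P2=NH2
Op 4: best P0=NH2 P1=NH0 P2=NH2
Op 5: best P0=NH2 P1=NH2 P2=NH2
Op 6: best P0=NH2 P1=NH2 P2=NH2

Answer: P0:NH2 P1:NH2 P2:NH2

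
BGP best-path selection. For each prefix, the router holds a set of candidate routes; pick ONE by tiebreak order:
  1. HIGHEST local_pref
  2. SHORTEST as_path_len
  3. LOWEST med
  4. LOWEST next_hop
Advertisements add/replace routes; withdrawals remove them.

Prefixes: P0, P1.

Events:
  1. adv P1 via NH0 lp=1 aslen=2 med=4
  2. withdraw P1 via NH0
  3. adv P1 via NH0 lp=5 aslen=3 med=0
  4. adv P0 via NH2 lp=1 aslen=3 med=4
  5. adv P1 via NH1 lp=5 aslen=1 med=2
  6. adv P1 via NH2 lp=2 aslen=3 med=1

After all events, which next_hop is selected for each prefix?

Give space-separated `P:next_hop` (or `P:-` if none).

Op 1: best P0=- P1=NH0
Op 2: best P0=- P1=-
Op 3: best P0=- P1=NH0
Op 4: best P0=NH2 P1=NH0
Op 5: best P0=NH2 P1=NH1
Op 6: best P0=NH2 P1=NH1

Answer: P0:NH2 P1:NH1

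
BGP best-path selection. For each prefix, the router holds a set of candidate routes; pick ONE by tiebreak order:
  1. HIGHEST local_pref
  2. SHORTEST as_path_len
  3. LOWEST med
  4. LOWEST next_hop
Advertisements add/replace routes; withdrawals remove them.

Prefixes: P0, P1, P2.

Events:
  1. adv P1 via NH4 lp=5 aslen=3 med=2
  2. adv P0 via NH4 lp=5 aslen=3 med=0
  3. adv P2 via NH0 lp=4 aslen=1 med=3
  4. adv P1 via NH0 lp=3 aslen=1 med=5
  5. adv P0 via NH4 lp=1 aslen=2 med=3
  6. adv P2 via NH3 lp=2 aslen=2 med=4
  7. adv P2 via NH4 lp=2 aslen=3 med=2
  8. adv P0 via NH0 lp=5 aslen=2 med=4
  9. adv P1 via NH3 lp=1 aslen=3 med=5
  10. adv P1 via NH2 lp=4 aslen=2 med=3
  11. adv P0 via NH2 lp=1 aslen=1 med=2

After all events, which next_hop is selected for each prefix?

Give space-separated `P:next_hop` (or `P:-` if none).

Answer: P0:NH0 P1:NH4 P2:NH0

Derivation:
Op 1: best P0=- P1=NH4 P2=-
Op 2: best P0=NH4 P1=NH4 P2=-
Op 3: best P0=NH4 P1=NH4 P2=NH0
Op 4: best P0=NH4 P1=NH4 P2=NH0
Op 5: best P0=NH4 P1=NH4 P2=NH0
Op 6: best P0=NH4 P1=NH4 P2=NH0
Op 7: best P0=NH4 P1=NH4 P2=NH0
Op 8: best P0=NH0 P1=NH4 P2=NH0
Op 9: best P0=NH0 P1=NH4 P2=NH0
Op 10: best P0=NH0 P1=NH4 P2=NH0
Op 11: best P0=NH0 P1=NH4 P2=NH0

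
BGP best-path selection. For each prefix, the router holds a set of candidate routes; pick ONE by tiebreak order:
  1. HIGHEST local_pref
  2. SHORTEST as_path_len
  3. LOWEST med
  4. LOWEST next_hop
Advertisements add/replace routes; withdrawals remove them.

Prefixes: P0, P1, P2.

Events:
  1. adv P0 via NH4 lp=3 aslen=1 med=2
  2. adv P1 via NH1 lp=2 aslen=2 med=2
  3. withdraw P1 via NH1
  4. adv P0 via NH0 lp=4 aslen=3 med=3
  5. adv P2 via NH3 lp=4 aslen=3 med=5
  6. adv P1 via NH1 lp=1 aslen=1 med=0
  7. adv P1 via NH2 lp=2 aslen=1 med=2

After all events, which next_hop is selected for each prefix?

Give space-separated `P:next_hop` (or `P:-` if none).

Answer: P0:NH0 P1:NH2 P2:NH3

Derivation:
Op 1: best P0=NH4 P1=- P2=-
Op 2: best P0=NH4 P1=NH1 P2=-
Op 3: best P0=NH4 P1=- P2=-
Op 4: best P0=NH0 P1=- P2=-
Op 5: best P0=NH0 P1=- P2=NH3
Op 6: best P0=NH0 P1=NH1 P2=NH3
Op 7: best P0=NH0 P1=NH2 P2=NH3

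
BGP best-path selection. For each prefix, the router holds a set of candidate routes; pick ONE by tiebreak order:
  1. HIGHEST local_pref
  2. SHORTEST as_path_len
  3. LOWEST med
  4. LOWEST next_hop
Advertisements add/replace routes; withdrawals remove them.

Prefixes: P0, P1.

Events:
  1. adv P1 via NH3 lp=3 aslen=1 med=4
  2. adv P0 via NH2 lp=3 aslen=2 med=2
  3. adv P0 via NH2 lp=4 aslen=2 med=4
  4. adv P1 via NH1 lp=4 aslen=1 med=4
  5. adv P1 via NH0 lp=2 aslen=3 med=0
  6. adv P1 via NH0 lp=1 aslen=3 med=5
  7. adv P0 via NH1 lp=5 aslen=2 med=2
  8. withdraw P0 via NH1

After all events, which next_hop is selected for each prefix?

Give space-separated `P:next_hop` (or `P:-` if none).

Answer: P0:NH2 P1:NH1

Derivation:
Op 1: best P0=- P1=NH3
Op 2: best P0=NH2 P1=NH3
Op 3: best P0=NH2 P1=NH3
Op 4: best P0=NH2 P1=NH1
Op 5: best P0=NH2 P1=NH1
Op 6: best P0=NH2 P1=NH1
Op 7: best P0=NH1 P1=NH1
Op 8: best P0=NH2 P1=NH1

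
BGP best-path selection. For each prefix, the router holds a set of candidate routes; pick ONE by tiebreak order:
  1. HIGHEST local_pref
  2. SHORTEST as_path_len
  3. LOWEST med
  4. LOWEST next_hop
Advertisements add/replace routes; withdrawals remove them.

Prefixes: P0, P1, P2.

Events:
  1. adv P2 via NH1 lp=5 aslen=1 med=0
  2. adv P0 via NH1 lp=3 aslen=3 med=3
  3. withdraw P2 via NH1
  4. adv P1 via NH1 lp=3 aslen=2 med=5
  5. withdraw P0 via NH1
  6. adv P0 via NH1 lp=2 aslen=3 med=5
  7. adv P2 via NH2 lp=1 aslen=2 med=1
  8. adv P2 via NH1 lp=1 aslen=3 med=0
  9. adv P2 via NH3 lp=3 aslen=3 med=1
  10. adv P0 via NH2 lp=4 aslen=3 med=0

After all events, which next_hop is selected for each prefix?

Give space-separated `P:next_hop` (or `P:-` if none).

Answer: P0:NH2 P1:NH1 P2:NH3

Derivation:
Op 1: best P0=- P1=- P2=NH1
Op 2: best P0=NH1 P1=- P2=NH1
Op 3: best P0=NH1 P1=- P2=-
Op 4: best P0=NH1 P1=NH1 P2=-
Op 5: best P0=- P1=NH1 P2=-
Op 6: best P0=NH1 P1=NH1 P2=-
Op 7: best P0=NH1 P1=NH1 P2=NH2
Op 8: best P0=NH1 P1=NH1 P2=NH2
Op 9: best P0=NH1 P1=NH1 P2=NH3
Op 10: best P0=NH2 P1=NH1 P2=NH3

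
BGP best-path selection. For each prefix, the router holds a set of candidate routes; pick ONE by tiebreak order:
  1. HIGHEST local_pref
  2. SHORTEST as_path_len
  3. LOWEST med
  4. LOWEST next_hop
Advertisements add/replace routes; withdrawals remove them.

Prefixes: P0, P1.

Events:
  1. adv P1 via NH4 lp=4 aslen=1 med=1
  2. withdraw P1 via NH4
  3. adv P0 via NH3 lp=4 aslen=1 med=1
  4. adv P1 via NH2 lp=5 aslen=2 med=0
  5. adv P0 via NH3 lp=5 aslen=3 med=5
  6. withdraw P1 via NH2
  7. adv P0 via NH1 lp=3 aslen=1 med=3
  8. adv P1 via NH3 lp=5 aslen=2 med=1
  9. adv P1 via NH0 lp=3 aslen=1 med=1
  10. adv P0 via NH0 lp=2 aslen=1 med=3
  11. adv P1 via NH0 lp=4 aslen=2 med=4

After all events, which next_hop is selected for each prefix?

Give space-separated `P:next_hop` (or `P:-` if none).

Op 1: best P0=- P1=NH4
Op 2: best P0=- P1=-
Op 3: best P0=NH3 P1=-
Op 4: best P0=NH3 P1=NH2
Op 5: best P0=NH3 P1=NH2
Op 6: best P0=NH3 P1=-
Op 7: best P0=NH3 P1=-
Op 8: best P0=NH3 P1=NH3
Op 9: best P0=NH3 P1=NH3
Op 10: best P0=NH3 P1=NH3
Op 11: best P0=NH3 P1=NH3

Answer: P0:NH3 P1:NH3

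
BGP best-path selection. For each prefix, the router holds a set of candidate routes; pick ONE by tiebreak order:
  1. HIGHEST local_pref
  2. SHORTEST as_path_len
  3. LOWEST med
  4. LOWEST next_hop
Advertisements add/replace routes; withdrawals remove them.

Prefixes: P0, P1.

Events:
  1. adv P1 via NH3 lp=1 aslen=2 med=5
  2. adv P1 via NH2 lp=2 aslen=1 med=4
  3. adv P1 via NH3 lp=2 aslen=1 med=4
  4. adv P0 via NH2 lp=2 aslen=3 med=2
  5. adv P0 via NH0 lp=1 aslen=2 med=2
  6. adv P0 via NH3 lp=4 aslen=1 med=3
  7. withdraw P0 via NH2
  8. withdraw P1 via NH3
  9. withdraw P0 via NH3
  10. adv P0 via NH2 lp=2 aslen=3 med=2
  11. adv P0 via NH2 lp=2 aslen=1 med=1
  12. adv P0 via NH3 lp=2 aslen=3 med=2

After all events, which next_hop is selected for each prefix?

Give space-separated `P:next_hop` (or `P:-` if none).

Op 1: best P0=- P1=NH3
Op 2: best P0=- P1=NH2
Op 3: best P0=- P1=NH2
Op 4: best P0=NH2 P1=NH2
Op 5: best P0=NH2 P1=NH2
Op 6: best P0=NH3 P1=NH2
Op 7: best P0=NH3 P1=NH2
Op 8: best P0=NH3 P1=NH2
Op 9: best P0=NH0 P1=NH2
Op 10: best P0=NH2 P1=NH2
Op 11: best P0=NH2 P1=NH2
Op 12: best P0=NH2 P1=NH2

Answer: P0:NH2 P1:NH2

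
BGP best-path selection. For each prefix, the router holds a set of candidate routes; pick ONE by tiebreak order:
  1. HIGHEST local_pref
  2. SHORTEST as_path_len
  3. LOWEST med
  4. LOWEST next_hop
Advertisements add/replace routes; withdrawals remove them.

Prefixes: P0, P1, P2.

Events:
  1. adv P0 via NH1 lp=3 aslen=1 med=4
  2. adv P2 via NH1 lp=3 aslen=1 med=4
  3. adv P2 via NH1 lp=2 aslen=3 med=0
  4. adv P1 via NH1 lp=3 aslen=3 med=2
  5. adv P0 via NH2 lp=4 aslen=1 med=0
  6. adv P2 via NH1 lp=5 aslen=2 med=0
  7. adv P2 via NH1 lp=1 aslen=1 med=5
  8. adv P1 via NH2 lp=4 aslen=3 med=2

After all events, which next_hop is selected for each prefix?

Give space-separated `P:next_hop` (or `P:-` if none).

Answer: P0:NH2 P1:NH2 P2:NH1

Derivation:
Op 1: best P0=NH1 P1=- P2=-
Op 2: best P0=NH1 P1=- P2=NH1
Op 3: best P0=NH1 P1=- P2=NH1
Op 4: best P0=NH1 P1=NH1 P2=NH1
Op 5: best P0=NH2 P1=NH1 P2=NH1
Op 6: best P0=NH2 P1=NH1 P2=NH1
Op 7: best P0=NH2 P1=NH1 P2=NH1
Op 8: best P0=NH2 P1=NH2 P2=NH1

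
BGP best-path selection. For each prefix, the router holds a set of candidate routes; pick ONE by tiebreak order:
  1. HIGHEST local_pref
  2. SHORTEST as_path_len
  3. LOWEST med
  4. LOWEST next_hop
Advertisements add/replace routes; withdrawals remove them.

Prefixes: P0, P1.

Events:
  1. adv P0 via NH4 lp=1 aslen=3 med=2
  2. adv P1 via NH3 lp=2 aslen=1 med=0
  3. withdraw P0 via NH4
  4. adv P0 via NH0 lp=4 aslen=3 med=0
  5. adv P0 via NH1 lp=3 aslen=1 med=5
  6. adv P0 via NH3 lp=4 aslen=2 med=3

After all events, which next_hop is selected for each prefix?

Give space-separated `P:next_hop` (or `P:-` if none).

Answer: P0:NH3 P1:NH3

Derivation:
Op 1: best P0=NH4 P1=-
Op 2: best P0=NH4 P1=NH3
Op 3: best P0=- P1=NH3
Op 4: best P0=NH0 P1=NH3
Op 5: best P0=NH0 P1=NH3
Op 6: best P0=NH3 P1=NH3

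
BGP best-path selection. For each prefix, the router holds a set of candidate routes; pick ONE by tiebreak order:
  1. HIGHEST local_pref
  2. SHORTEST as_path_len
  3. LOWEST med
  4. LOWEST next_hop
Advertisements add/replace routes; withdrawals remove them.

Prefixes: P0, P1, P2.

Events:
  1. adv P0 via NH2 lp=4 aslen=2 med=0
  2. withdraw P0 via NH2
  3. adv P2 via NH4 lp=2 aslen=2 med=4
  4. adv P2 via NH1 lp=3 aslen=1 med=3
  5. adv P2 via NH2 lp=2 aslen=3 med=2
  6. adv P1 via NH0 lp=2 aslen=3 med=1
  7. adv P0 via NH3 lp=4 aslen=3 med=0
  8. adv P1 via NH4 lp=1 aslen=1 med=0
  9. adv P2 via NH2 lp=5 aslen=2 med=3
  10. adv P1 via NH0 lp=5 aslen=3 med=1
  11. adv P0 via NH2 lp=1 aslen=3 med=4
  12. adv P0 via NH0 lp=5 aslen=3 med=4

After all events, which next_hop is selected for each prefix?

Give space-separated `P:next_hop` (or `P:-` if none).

Op 1: best P0=NH2 P1=- P2=-
Op 2: best P0=- P1=- P2=-
Op 3: best P0=- P1=- P2=NH4
Op 4: best P0=- P1=- P2=NH1
Op 5: best P0=- P1=- P2=NH1
Op 6: best P0=- P1=NH0 P2=NH1
Op 7: best P0=NH3 P1=NH0 P2=NH1
Op 8: best P0=NH3 P1=NH0 P2=NH1
Op 9: best P0=NH3 P1=NH0 P2=NH2
Op 10: best P0=NH3 P1=NH0 P2=NH2
Op 11: best P0=NH3 P1=NH0 P2=NH2
Op 12: best P0=NH0 P1=NH0 P2=NH2

Answer: P0:NH0 P1:NH0 P2:NH2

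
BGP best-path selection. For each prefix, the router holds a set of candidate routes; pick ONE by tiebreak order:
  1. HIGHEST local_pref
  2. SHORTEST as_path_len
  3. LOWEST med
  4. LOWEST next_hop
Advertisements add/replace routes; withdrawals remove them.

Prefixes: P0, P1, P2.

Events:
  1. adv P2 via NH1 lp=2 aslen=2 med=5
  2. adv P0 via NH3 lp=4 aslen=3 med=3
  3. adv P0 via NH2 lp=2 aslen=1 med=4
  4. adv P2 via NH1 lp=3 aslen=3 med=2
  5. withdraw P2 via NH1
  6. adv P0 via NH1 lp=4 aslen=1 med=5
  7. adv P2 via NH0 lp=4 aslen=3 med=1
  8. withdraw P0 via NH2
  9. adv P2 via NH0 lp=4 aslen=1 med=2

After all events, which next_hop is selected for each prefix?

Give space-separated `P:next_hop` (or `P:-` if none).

Answer: P0:NH1 P1:- P2:NH0

Derivation:
Op 1: best P0=- P1=- P2=NH1
Op 2: best P0=NH3 P1=- P2=NH1
Op 3: best P0=NH3 P1=- P2=NH1
Op 4: best P0=NH3 P1=- P2=NH1
Op 5: best P0=NH3 P1=- P2=-
Op 6: best P0=NH1 P1=- P2=-
Op 7: best P0=NH1 P1=- P2=NH0
Op 8: best P0=NH1 P1=- P2=NH0
Op 9: best P0=NH1 P1=- P2=NH0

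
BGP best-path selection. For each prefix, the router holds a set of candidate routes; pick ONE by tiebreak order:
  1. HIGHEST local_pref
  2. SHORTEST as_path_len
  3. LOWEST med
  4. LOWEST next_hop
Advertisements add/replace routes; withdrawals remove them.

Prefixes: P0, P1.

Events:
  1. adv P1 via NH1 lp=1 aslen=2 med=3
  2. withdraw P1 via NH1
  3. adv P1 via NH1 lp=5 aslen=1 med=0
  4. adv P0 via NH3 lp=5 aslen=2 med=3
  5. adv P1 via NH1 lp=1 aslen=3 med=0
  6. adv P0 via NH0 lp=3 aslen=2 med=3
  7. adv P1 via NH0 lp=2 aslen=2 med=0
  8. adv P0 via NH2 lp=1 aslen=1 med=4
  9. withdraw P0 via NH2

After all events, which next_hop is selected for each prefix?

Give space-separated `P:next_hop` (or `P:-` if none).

Op 1: best P0=- P1=NH1
Op 2: best P0=- P1=-
Op 3: best P0=- P1=NH1
Op 4: best P0=NH3 P1=NH1
Op 5: best P0=NH3 P1=NH1
Op 6: best P0=NH3 P1=NH1
Op 7: best P0=NH3 P1=NH0
Op 8: best P0=NH3 P1=NH0
Op 9: best P0=NH3 P1=NH0

Answer: P0:NH3 P1:NH0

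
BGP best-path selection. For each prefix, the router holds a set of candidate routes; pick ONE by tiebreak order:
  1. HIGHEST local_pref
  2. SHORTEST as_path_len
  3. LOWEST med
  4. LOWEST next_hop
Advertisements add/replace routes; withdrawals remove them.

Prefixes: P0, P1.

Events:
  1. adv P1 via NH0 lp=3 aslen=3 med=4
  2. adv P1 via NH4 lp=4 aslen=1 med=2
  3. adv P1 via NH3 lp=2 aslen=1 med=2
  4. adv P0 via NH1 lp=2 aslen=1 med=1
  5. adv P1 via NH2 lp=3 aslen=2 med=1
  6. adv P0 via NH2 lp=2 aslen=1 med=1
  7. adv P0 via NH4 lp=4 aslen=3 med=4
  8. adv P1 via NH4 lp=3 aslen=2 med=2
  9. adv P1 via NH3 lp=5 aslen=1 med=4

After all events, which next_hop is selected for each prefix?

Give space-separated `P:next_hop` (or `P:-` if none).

Op 1: best P0=- P1=NH0
Op 2: best P0=- P1=NH4
Op 3: best P0=- P1=NH4
Op 4: best P0=NH1 P1=NH4
Op 5: best P0=NH1 P1=NH4
Op 6: best P0=NH1 P1=NH4
Op 7: best P0=NH4 P1=NH4
Op 8: best P0=NH4 P1=NH2
Op 9: best P0=NH4 P1=NH3

Answer: P0:NH4 P1:NH3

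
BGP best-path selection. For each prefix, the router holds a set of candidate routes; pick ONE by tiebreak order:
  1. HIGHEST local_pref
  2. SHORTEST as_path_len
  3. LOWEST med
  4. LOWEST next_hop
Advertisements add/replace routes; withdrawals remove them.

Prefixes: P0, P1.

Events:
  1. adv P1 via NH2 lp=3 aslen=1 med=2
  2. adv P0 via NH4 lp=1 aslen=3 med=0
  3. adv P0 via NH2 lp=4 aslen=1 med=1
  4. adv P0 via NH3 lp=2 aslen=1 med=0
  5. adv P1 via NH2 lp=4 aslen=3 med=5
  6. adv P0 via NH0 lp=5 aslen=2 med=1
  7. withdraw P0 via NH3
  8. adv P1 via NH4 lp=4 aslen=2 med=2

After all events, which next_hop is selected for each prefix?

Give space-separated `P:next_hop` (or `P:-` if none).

Answer: P0:NH0 P1:NH4

Derivation:
Op 1: best P0=- P1=NH2
Op 2: best P0=NH4 P1=NH2
Op 3: best P0=NH2 P1=NH2
Op 4: best P0=NH2 P1=NH2
Op 5: best P0=NH2 P1=NH2
Op 6: best P0=NH0 P1=NH2
Op 7: best P0=NH0 P1=NH2
Op 8: best P0=NH0 P1=NH4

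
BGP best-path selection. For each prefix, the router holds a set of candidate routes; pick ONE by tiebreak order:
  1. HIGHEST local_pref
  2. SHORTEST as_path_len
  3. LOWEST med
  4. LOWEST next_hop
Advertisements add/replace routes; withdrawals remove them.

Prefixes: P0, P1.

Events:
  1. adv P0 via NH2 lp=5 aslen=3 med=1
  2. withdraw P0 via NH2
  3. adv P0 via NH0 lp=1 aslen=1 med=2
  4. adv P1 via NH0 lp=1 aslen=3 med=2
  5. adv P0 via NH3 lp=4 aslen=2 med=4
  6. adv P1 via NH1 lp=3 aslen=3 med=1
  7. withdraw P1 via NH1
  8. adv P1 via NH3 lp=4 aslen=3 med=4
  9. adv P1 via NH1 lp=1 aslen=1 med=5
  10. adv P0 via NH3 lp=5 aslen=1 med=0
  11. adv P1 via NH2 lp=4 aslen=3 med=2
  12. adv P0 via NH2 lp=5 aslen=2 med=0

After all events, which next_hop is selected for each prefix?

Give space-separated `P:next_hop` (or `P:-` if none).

Op 1: best P0=NH2 P1=-
Op 2: best P0=- P1=-
Op 3: best P0=NH0 P1=-
Op 4: best P0=NH0 P1=NH0
Op 5: best P0=NH3 P1=NH0
Op 6: best P0=NH3 P1=NH1
Op 7: best P0=NH3 P1=NH0
Op 8: best P0=NH3 P1=NH3
Op 9: best P0=NH3 P1=NH3
Op 10: best P0=NH3 P1=NH3
Op 11: best P0=NH3 P1=NH2
Op 12: best P0=NH3 P1=NH2

Answer: P0:NH3 P1:NH2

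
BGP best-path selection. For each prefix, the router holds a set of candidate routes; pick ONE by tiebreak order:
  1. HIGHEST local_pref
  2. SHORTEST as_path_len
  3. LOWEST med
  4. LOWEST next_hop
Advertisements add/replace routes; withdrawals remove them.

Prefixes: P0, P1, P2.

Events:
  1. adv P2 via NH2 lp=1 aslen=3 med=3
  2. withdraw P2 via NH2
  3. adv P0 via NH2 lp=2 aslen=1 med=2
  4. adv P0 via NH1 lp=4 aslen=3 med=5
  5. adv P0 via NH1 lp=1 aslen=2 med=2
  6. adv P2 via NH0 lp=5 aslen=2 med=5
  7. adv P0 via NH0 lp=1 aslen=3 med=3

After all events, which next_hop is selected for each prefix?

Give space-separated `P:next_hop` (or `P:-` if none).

Answer: P0:NH2 P1:- P2:NH0

Derivation:
Op 1: best P0=- P1=- P2=NH2
Op 2: best P0=- P1=- P2=-
Op 3: best P0=NH2 P1=- P2=-
Op 4: best P0=NH1 P1=- P2=-
Op 5: best P0=NH2 P1=- P2=-
Op 6: best P0=NH2 P1=- P2=NH0
Op 7: best P0=NH2 P1=- P2=NH0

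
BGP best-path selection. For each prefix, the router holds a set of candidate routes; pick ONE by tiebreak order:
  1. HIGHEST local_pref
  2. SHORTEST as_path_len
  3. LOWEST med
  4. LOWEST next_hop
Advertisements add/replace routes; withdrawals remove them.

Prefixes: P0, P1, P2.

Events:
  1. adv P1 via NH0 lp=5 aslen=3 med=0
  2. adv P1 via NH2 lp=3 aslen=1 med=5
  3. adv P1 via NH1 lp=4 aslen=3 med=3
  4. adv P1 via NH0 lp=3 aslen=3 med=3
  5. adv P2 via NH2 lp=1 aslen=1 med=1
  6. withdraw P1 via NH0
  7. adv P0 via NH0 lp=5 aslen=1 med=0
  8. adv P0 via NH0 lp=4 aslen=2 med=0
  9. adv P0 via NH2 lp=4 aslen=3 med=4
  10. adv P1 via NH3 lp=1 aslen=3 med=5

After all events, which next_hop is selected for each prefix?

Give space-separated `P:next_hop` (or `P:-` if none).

Answer: P0:NH0 P1:NH1 P2:NH2

Derivation:
Op 1: best P0=- P1=NH0 P2=-
Op 2: best P0=- P1=NH0 P2=-
Op 3: best P0=- P1=NH0 P2=-
Op 4: best P0=- P1=NH1 P2=-
Op 5: best P0=- P1=NH1 P2=NH2
Op 6: best P0=- P1=NH1 P2=NH2
Op 7: best P0=NH0 P1=NH1 P2=NH2
Op 8: best P0=NH0 P1=NH1 P2=NH2
Op 9: best P0=NH0 P1=NH1 P2=NH2
Op 10: best P0=NH0 P1=NH1 P2=NH2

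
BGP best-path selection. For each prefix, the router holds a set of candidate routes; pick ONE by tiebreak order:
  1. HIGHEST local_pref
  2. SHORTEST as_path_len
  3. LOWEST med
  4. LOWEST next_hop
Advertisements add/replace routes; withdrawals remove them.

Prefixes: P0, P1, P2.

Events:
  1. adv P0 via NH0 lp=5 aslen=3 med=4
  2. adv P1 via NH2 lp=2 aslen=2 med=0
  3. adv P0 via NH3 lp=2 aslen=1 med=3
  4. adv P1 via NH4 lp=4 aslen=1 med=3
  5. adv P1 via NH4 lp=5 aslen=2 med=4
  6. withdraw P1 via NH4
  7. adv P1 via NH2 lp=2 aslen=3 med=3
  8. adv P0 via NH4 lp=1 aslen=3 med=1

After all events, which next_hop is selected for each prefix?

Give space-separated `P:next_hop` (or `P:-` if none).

Answer: P0:NH0 P1:NH2 P2:-

Derivation:
Op 1: best P0=NH0 P1=- P2=-
Op 2: best P0=NH0 P1=NH2 P2=-
Op 3: best P0=NH0 P1=NH2 P2=-
Op 4: best P0=NH0 P1=NH4 P2=-
Op 5: best P0=NH0 P1=NH4 P2=-
Op 6: best P0=NH0 P1=NH2 P2=-
Op 7: best P0=NH0 P1=NH2 P2=-
Op 8: best P0=NH0 P1=NH2 P2=-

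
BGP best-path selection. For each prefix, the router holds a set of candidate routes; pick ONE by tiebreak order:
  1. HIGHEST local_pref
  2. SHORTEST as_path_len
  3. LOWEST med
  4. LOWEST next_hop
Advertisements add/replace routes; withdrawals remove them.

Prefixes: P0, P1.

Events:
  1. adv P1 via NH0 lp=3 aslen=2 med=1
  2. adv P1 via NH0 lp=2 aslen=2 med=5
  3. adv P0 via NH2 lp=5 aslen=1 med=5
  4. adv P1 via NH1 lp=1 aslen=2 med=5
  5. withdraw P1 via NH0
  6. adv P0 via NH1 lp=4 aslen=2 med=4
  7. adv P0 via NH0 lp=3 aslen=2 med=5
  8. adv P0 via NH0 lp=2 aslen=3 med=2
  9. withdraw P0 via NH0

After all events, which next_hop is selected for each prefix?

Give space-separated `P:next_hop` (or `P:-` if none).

Answer: P0:NH2 P1:NH1

Derivation:
Op 1: best P0=- P1=NH0
Op 2: best P0=- P1=NH0
Op 3: best P0=NH2 P1=NH0
Op 4: best P0=NH2 P1=NH0
Op 5: best P0=NH2 P1=NH1
Op 6: best P0=NH2 P1=NH1
Op 7: best P0=NH2 P1=NH1
Op 8: best P0=NH2 P1=NH1
Op 9: best P0=NH2 P1=NH1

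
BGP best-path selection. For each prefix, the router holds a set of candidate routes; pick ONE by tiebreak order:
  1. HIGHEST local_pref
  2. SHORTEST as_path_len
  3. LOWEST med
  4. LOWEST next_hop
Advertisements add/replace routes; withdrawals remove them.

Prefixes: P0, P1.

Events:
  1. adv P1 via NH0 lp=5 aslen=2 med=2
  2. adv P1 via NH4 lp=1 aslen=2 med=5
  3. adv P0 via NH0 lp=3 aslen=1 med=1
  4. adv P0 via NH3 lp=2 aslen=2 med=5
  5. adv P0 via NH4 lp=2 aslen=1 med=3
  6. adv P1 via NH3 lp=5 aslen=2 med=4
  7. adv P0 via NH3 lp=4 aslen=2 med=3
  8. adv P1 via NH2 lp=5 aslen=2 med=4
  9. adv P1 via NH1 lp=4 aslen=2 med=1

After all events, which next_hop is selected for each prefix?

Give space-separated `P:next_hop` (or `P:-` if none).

Op 1: best P0=- P1=NH0
Op 2: best P0=- P1=NH0
Op 3: best P0=NH0 P1=NH0
Op 4: best P0=NH0 P1=NH0
Op 5: best P0=NH0 P1=NH0
Op 6: best P0=NH0 P1=NH0
Op 7: best P0=NH3 P1=NH0
Op 8: best P0=NH3 P1=NH0
Op 9: best P0=NH3 P1=NH0

Answer: P0:NH3 P1:NH0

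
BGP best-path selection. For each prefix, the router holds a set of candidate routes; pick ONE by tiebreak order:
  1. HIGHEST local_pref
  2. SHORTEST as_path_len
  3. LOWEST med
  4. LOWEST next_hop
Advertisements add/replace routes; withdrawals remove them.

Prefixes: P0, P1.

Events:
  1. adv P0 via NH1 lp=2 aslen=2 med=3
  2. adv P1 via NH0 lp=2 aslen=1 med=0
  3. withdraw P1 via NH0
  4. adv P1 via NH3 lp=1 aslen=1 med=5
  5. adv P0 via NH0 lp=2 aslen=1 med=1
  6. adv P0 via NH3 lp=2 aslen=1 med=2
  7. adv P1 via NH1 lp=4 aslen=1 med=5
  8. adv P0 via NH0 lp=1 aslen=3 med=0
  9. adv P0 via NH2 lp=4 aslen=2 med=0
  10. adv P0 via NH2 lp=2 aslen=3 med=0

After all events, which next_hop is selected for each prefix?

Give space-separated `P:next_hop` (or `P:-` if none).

Op 1: best P0=NH1 P1=-
Op 2: best P0=NH1 P1=NH0
Op 3: best P0=NH1 P1=-
Op 4: best P0=NH1 P1=NH3
Op 5: best P0=NH0 P1=NH3
Op 6: best P0=NH0 P1=NH3
Op 7: best P0=NH0 P1=NH1
Op 8: best P0=NH3 P1=NH1
Op 9: best P0=NH2 P1=NH1
Op 10: best P0=NH3 P1=NH1

Answer: P0:NH3 P1:NH1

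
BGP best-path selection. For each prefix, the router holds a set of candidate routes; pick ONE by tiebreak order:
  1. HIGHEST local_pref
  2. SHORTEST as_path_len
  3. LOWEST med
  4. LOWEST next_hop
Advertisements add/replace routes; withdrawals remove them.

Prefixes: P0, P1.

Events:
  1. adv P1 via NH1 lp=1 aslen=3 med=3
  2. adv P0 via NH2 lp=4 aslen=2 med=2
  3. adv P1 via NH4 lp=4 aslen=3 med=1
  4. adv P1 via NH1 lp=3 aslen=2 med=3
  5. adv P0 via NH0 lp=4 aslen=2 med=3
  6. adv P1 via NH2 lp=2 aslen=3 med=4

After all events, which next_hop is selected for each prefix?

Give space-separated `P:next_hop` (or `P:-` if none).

Op 1: best P0=- P1=NH1
Op 2: best P0=NH2 P1=NH1
Op 3: best P0=NH2 P1=NH4
Op 4: best P0=NH2 P1=NH4
Op 5: best P0=NH2 P1=NH4
Op 6: best P0=NH2 P1=NH4

Answer: P0:NH2 P1:NH4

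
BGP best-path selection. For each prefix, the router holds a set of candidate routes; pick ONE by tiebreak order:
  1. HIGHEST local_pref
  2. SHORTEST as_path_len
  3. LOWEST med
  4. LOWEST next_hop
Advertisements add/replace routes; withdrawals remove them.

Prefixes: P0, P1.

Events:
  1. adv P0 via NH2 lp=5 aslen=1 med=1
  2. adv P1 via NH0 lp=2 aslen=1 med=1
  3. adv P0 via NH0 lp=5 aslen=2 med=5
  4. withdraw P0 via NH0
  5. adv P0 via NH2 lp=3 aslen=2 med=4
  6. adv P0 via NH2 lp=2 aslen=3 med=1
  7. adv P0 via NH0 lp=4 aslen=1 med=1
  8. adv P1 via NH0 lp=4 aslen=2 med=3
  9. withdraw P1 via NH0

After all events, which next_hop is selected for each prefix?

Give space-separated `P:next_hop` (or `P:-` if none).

Answer: P0:NH0 P1:-

Derivation:
Op 1: best P0=NH2 P1=-
Op 2: best P0=NH2 P1=NH0
Op 3: best P0=NH2 P1=NH0
Op 4: best P0=NH2 P1=NH0
Op 5: best P0=NH2 P1=NH0
Op 6: best P0=NH2 P1=NH0
Op 7: best P0=NH0 P1=NH0
Op 8: best P0=NH0 P1=NH0
Op 9: best P0=NH0 P1=-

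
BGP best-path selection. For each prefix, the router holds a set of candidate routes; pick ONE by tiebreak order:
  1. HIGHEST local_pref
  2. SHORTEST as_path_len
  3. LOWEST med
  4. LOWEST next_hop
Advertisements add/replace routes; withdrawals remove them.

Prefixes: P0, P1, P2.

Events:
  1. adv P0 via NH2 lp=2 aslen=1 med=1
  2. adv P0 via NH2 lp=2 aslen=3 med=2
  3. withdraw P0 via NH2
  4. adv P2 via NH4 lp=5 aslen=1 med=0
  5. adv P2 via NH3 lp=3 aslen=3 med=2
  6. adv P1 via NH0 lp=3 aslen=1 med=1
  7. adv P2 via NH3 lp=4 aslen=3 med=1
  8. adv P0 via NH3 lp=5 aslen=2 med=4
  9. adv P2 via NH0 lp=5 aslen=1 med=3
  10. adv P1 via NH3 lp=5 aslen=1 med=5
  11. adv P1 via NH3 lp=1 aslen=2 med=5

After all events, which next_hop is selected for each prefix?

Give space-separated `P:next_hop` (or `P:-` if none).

Answer: P0:NH3 P1:NH0 P2:NH4

Derivation:
Op 1: best P0=NH2 P1=- P2=-
Op 2: best P0=NH2 P1=- P2=-
Op 3: best P0=- P1=- P2=-
Op 4: best P0=- P1=- P2=NH4
Op 5: best P0=- P1=- P2=NH4
Op 6: best P0=- P1=NH0 P2=NH4
Op 7: best P0=- P1=NH0 P2=NH4
Op 8: best P0=NH3 P1=NH0 P2=NH4
Op 9: best P0=NH3 P1=NH0 P2=NH4
Op 10: best P0=NH3 P1=NH3 P2=NH4
Op 11: best P0=NH3 P1=NH0 P2=NH4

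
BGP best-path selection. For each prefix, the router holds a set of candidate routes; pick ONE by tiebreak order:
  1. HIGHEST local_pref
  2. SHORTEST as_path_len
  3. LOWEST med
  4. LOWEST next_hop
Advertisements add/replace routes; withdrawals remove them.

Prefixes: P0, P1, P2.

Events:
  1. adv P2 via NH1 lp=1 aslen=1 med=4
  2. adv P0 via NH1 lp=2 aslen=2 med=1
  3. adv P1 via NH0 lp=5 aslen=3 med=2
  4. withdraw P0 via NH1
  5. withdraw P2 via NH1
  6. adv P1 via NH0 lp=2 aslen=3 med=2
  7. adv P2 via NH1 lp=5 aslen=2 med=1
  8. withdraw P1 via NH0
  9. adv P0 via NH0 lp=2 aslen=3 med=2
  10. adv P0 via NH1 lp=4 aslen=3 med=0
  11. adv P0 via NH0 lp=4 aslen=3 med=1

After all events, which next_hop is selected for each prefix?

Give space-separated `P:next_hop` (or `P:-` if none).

Op 1: best P0=- P1=- P2=NH1
Op 2: best P0=NH1 P1=- P2=NH1
Op 3: best P0=NH1 P1=NH0 P2=NH1
Op 4: best P0=- P1=NH0 P2=NH1
Op 5: best P0=- P1=NH0 P2=-
Op 6: best P0=- P1=NH0 P2=-
Op 7: best P0=- P1=NH0 P2=NH1
Op 8: best P0=- P1=- P2=NH1
Op 9: best P0=NH0 P1=- P2=NH1
Op 10: best P0=NH1 P1=- P2=NH1
Op 11: best P0=NH1 P1=- P2=NH1

Answer: P0:NH1 P1:- P2:NH1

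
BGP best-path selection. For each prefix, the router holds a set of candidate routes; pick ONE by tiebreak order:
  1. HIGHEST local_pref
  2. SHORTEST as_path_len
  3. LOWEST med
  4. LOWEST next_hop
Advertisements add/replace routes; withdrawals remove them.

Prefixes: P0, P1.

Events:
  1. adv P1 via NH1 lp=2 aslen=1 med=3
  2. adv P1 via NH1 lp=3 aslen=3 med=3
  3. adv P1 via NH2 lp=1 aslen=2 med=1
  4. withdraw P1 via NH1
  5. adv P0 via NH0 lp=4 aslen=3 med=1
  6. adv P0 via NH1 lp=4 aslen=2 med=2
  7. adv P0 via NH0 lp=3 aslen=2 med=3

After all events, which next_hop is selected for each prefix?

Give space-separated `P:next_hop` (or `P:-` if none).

Op 1: best P0=- P1=NH1
Op 2: best P0=- P1=NH1
Op 3: best P0=- P1=NH1
Op 4: best P0=- P1=NH2
Op 5: best P0=NH0 P1=NH2
Op 6: best P0=NH1 P1=NH2
Op 7: best P0=NH1 P1=NH2

Answer: P0:NH1 P1:NH2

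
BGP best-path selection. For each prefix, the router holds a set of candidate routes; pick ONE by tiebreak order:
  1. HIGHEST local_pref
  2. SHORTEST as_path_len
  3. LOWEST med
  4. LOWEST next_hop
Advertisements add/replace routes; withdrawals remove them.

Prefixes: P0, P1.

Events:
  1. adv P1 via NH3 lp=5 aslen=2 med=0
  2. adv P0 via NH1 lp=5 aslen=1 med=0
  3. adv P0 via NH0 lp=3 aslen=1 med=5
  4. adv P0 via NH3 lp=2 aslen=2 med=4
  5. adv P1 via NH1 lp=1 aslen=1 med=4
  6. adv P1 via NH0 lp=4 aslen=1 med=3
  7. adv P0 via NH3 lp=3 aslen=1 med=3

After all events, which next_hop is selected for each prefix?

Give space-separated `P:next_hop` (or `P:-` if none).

Op 1: best P0=- P1=NH3
Op 2: best P0=NH1 P1=NH3
Op 3: best P0=NH1 P1=NH3
Op 4: best P0=NH1 P1=NH3
Op 5: best P0=NH1 P1=NH3
Op 6: best P0=NH1 P1=NH3
Op 7: best P0=NH1 P1=NH3

Answer: P0:NH1 P1:NH3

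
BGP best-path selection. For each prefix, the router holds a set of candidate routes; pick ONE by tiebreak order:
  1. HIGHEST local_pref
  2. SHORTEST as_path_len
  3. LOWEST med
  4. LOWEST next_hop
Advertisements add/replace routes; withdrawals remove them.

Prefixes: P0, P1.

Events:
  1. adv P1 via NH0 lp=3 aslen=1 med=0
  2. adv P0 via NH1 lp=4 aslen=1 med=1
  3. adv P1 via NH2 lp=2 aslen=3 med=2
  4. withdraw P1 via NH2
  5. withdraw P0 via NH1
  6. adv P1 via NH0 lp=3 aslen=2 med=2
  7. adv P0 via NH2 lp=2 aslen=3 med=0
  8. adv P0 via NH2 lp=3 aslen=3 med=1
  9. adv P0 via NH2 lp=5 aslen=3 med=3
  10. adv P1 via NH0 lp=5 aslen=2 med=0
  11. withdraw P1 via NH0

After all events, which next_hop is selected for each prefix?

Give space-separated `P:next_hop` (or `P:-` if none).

Op 1: best P0=- P1=NH0
Op 2: best P0=NH1 P1=NH0
Op 3: best P0=NH1 P1=NH0
Op 4: best P0=NH1 P1=NH0
Op 5: best P0=- P1=NH0
Op 6: best P0=- P1=NH0
Op 7: best P0=NH2 P1=NH0
Op 8: best P0=NH2 P1=NH0
Op 9: best P0=NH2 P1=NH0
Op 10: best P0=NH2 P1=NH0
Op 11: best P0=NH2 P1=-

Answer: P0:NH2 P1:-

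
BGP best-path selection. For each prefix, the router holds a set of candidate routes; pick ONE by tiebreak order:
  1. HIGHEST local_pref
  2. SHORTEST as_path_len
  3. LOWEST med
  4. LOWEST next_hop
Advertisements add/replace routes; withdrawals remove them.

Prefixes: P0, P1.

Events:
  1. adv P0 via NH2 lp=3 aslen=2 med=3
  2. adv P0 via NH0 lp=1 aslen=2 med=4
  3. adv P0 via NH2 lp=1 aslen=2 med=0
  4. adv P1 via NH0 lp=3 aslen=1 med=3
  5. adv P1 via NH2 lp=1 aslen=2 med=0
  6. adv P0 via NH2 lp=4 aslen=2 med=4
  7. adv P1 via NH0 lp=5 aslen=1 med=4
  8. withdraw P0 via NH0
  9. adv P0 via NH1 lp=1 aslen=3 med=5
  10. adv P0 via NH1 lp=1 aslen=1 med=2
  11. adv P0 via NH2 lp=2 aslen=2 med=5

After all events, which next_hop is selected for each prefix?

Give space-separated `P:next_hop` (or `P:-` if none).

Op 1: best P0=NH2 P1=-
Op 2: best P0=NH2 P1=-
Op 3: best P0=NH2 P1=-
Op 4: best P0=NH2 P1=NH0
Op 5: best P0=NH2 P1=NH0
Op 6: best P0=NH2 P1=NH0
Op 7: best P0=NH2 P1=NH0
Op 8: best P0=NH2 P1=NH0
Op 9: best P0=NH2 P1=NH0
Op 10: best P0=NH2 P1=NH0
Op 11: best P0=NH2 P1=NH0

Answer: P0:NH2 P1:NH0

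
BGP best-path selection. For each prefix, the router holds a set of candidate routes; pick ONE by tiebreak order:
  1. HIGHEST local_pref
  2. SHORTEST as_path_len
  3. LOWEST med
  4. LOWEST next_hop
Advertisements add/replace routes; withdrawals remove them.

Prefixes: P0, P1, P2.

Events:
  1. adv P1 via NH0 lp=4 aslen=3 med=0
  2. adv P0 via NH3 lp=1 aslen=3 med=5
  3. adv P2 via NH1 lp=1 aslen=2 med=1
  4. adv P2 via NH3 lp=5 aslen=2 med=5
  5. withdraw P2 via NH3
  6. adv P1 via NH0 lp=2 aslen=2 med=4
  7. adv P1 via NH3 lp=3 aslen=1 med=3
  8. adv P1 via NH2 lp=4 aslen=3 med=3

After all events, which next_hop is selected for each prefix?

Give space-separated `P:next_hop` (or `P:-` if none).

Answer: P0:NH3 P1:NH2 P2:NH1

Derivation:
Op 1: best P0=- P1=NH0 P2=-
Op 2: best P0=NH3 P1=NH0 P2=-
Op 3: best P0=NH3 P1=NH0 P2=NH1
Op 4: best P0=NH3 P1=NH0 P2=NH3
Op 5: best P0=NH3 P1=NH0 P2=NH1
Op 6: best P0=NH3 P1=NH0 P2=NH1
Op 7: best P0=NH3 P1=NH3 P2=NH1
Op 8: best P0=NH3 P1=NH2 P2=NH1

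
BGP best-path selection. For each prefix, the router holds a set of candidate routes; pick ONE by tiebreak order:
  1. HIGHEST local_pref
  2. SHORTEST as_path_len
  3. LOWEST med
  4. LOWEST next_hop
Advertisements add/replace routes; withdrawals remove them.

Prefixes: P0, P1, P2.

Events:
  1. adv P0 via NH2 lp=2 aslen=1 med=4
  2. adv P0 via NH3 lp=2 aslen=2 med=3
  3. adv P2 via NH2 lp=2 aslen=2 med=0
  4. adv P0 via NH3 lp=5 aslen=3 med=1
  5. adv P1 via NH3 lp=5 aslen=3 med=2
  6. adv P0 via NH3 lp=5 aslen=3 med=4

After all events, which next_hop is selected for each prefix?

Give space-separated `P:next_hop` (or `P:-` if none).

Answer: P0:NH3 P1:NH3 P2:NH2

Derivation:
Op 1: best P0=NH2 P1=- P2=-
Op 2: best P0=NH2 P1=- P2=-
Op 3: best P0=NH2 P1=- P2=NH2
Op 4: best P0=NH3 P1=- P2=NH2
Op 5: best P0=NH3 P1=NH3 P2=NH2
Op 6: best P0=NH3 P1=NH3 P2=NH2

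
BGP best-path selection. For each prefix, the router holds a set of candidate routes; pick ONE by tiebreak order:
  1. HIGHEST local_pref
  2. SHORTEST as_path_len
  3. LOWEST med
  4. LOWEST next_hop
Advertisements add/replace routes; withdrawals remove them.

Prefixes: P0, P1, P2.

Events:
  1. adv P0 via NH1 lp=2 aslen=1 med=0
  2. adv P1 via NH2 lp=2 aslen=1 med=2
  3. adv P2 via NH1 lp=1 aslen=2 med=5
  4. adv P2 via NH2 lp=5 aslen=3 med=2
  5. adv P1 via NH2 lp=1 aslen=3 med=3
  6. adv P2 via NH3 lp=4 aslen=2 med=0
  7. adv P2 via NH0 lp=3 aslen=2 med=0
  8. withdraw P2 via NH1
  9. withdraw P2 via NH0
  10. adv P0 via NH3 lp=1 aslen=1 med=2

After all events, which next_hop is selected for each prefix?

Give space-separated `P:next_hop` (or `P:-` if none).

Op 1: best P0=NH1 P1=- P2=-
Op 2: best P0=NH1 P1=NH2 P2=-
Op 3: best P0=NH1 P1=NH2 P2=NH1
Op 4: best P0=NH1 P1=NH2 P2=NH2
Op 5: best P0=NH1 P1=NH2 P2=NH2
Op 6: best P0=NH1 P1=NH2 P2=NH2
Op 7: best P0=NH1 P1=NH2 P2=NH2
Op 8: best P0=NH1 P1=NH2 P2=NH2
Op 9: best P0=NH1 P1=NH2 P2=NH2
Op 10: best P0=NH1 P1=NH2 P2=NH2

Answer: P0:NH1 P1:NH2 P2:NH2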